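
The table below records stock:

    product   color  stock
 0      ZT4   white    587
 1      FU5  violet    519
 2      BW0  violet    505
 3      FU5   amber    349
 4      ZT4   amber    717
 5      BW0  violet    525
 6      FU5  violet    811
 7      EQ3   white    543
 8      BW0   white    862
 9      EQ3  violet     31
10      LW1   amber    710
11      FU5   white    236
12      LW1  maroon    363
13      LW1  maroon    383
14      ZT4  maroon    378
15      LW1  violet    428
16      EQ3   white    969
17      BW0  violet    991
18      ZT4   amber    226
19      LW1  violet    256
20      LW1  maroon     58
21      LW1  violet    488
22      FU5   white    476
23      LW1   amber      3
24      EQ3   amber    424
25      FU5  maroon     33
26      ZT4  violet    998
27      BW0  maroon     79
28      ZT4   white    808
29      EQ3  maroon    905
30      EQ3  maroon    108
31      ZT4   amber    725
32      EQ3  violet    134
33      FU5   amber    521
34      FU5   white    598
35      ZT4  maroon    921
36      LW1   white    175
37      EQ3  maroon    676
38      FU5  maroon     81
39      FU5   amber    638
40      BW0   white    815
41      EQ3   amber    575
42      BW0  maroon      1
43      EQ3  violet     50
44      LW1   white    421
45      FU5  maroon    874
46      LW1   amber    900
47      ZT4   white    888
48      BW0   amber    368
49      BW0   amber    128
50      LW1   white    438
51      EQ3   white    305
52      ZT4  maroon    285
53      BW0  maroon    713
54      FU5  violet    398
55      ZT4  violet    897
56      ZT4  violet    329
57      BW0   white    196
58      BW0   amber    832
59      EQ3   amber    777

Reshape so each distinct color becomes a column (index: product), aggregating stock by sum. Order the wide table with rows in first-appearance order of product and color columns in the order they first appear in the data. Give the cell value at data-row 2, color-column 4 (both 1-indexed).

With rows in first-appearance order of product, row 2 is product=FU5. color columns in first-appearance order: white, violet, amber, maroon; column 4 is maroon.
Long rows with product=FU5, color=maroon: 33 + 81 + 874 = 988.

988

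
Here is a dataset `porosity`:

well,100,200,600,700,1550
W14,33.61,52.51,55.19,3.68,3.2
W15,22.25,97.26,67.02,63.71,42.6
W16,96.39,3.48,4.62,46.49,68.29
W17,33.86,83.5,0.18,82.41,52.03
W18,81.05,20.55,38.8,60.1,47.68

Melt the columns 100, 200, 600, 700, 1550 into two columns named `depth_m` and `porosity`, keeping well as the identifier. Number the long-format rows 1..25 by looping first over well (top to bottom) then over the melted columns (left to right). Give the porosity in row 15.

68.29

25 rows total (5 × 5). Row 15: index ⌊(15-1)/5⌋ = 2 into well → W16; (15-1) mod 5 = 4 into the melted columns → 1550.
So row 15 is (W16, 1550, 68.29); porosity = 68.29.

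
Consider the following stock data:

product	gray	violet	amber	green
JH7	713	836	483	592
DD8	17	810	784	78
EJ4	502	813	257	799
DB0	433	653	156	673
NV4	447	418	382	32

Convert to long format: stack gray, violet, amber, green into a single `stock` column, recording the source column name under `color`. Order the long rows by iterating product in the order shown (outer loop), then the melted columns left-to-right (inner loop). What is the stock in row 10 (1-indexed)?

813

20 rows total (5 × 4). Row 10: index ⌊(10-1)/4⌋ = 2 into product → EJ4; (10-1) mod 4 = 1 into the melted columns → violet.
So row 10 is (EJ4, violet, 813); stock = 813.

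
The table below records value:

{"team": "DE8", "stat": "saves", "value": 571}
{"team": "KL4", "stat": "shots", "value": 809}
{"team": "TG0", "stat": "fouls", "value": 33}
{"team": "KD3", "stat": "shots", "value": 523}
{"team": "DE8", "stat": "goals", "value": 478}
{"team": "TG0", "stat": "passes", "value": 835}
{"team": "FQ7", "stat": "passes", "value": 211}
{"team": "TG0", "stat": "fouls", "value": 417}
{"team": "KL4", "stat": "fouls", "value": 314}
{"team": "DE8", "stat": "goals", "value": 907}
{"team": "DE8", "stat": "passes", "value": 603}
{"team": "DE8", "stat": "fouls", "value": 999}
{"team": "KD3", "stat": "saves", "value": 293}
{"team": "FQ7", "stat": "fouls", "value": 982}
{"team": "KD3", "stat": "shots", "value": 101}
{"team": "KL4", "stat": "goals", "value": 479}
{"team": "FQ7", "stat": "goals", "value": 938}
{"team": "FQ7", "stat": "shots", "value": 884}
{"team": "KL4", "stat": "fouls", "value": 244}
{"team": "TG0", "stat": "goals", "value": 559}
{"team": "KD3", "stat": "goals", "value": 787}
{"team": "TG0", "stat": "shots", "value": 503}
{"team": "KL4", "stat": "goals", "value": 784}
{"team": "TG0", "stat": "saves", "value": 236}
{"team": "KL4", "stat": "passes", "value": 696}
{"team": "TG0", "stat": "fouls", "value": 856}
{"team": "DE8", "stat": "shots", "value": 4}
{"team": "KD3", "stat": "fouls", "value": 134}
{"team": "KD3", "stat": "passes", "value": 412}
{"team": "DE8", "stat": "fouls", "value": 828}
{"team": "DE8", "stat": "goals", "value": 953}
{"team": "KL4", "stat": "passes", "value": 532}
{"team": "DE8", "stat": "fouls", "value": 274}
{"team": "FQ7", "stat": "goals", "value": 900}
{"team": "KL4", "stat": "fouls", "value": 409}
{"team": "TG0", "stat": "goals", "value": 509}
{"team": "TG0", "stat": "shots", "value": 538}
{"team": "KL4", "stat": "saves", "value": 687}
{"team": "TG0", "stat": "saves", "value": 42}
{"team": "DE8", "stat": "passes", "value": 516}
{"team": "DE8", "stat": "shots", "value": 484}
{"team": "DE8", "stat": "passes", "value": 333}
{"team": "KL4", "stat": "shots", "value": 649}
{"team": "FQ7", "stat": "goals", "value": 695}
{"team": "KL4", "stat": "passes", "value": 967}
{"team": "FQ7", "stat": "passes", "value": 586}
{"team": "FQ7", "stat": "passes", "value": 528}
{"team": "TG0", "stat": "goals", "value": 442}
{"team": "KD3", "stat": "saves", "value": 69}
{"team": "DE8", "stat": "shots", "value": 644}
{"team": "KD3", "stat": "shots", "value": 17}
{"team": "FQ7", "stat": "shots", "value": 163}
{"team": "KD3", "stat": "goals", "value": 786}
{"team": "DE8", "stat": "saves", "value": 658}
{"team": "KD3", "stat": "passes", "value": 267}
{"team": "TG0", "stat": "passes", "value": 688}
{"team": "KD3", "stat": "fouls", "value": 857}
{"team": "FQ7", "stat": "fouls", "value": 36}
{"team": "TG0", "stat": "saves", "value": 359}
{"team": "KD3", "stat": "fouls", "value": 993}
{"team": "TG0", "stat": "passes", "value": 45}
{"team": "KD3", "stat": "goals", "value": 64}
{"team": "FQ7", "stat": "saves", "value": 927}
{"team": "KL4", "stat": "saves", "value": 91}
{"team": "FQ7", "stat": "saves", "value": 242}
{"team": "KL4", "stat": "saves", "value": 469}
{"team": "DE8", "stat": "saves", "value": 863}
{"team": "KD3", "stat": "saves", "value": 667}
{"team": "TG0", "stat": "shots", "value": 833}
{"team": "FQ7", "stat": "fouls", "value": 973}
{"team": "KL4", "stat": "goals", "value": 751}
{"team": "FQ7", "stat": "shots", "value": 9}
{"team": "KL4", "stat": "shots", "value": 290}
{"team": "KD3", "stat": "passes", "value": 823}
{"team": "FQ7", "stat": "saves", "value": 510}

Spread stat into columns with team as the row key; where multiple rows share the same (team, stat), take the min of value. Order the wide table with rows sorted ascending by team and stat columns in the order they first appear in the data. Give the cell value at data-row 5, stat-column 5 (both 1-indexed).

45

With rows sorted ascending by team, row 5 is team=TG0. stat columns in first-appearance order: saves, shots, fouls, goals, passes; column 5 is passes.
Long rows with team=TG0, stat=passes: min(835, 688, 45) = 45.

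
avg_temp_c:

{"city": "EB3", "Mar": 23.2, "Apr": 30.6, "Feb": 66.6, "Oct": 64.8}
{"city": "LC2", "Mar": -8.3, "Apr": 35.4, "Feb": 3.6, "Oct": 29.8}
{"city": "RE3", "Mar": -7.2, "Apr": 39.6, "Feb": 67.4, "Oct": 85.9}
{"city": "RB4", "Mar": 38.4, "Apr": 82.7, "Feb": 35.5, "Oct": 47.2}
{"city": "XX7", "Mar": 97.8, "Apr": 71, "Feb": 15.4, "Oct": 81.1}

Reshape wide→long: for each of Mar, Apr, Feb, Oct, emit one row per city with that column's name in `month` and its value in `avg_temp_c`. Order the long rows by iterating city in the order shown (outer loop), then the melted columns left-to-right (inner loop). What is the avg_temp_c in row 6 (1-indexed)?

35.4

20 rows total (5 × 4). Row 6: index ⌊(6-1)/4⌋ = 1 into city → LC2; (6-1) mod 4 = 1 into the melted columns → Apr.
So row 6 is (LC2, Apr, 35.4); avg_temp_c = 35.4.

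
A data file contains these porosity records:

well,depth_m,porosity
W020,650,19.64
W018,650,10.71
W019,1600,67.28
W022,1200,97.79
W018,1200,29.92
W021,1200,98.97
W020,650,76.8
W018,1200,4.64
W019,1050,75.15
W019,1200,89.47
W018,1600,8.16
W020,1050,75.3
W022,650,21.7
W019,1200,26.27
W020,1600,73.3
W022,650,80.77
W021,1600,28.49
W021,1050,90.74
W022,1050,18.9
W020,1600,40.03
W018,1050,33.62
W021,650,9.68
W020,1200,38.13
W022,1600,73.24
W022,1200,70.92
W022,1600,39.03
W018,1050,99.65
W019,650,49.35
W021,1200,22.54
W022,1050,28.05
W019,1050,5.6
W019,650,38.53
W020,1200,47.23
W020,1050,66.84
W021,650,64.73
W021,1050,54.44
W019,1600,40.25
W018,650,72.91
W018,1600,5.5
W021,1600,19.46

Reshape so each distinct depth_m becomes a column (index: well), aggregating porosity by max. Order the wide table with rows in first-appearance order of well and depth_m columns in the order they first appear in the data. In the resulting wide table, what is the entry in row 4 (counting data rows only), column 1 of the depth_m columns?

80.77

With rows in first-appearance order of well, row 4 is well=W022. depth_m columns in first-appearance order: 650, 1600, 1200, 1050; column 1 is 650.
Long rows with well=W022, depth_m=650: max(21.7, 80.77) = 80.77.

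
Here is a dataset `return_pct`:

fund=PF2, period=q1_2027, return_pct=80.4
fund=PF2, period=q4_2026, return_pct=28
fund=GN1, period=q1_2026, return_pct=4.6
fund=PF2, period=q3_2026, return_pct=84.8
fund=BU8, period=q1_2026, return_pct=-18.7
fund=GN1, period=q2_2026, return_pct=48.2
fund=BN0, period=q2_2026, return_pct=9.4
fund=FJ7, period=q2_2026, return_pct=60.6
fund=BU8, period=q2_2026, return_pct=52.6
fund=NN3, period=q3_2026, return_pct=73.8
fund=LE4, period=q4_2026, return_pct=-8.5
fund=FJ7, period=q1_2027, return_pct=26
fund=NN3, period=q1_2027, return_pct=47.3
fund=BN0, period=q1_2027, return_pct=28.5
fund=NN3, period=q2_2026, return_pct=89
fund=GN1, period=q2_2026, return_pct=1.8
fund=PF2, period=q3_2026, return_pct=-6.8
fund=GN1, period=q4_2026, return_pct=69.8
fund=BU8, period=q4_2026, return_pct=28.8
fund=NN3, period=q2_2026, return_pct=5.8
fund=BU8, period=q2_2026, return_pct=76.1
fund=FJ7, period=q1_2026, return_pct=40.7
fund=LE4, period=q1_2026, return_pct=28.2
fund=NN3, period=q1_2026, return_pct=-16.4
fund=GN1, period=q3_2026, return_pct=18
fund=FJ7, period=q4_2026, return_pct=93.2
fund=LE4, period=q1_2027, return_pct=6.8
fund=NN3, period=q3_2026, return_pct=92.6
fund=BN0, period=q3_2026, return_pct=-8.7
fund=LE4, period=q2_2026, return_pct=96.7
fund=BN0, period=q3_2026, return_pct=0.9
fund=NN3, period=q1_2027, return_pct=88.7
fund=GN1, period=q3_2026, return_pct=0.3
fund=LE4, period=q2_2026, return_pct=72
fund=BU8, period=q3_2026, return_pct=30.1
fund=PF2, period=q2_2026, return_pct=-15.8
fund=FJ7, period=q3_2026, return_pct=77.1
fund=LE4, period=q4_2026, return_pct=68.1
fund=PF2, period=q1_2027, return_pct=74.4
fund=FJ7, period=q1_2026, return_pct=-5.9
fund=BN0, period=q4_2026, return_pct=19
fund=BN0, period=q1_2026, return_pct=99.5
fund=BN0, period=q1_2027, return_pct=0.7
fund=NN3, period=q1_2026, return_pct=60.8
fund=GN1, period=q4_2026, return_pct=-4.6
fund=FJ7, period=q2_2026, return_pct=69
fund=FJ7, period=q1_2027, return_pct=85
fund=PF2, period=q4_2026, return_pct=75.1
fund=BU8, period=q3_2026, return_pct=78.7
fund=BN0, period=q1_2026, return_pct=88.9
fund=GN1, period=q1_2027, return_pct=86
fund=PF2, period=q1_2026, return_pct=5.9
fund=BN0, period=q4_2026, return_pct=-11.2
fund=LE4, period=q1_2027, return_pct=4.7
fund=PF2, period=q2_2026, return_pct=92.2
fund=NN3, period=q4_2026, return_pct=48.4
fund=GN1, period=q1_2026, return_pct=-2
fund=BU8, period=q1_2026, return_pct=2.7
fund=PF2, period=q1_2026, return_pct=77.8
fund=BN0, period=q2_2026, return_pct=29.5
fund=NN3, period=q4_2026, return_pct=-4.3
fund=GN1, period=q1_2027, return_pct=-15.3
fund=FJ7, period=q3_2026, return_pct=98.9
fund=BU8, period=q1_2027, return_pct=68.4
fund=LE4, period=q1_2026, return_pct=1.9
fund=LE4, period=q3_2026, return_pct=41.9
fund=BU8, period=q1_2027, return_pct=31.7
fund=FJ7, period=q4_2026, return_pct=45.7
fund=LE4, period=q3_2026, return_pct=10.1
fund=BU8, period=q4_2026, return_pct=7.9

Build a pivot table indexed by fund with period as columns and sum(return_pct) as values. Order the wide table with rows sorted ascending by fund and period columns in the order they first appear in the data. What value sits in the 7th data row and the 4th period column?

78

With rows sorted ascending by fund, row 7 is fund=PF2. period columns in first-appearance order: q1_2027, q4_2026, q1_2026, q3_2026, q2_2026; column 4 is q3_2026.
Long rows with fund=PF2, period=q3_2026: 84.8 + -6.8 = 78.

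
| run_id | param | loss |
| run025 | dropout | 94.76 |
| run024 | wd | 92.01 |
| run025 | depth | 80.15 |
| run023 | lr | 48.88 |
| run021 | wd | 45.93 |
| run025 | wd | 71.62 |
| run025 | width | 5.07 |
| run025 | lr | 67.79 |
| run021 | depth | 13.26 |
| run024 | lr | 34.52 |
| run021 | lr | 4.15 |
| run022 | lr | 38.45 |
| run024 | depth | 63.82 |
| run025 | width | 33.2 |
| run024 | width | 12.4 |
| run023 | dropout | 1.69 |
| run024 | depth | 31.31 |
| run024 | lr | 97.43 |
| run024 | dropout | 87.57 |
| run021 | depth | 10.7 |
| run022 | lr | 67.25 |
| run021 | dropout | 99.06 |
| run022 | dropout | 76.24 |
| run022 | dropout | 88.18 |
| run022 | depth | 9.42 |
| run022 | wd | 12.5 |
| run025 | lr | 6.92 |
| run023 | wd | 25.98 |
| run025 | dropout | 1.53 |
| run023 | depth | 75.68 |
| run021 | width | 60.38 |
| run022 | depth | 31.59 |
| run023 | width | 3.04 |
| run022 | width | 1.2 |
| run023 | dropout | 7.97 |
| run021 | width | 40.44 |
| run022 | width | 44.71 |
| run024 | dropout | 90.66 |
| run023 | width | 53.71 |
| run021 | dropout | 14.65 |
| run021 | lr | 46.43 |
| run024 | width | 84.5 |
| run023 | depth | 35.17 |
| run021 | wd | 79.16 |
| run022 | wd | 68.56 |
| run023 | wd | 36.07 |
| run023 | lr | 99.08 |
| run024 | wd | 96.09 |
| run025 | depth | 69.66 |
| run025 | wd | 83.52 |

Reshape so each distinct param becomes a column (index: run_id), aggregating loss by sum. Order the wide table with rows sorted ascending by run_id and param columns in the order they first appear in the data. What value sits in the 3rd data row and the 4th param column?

147.96

With rows sorted ascending by run_id, row 3 is run_id=run023. param columns in first-appearance order: dropout, wd, depth, lr, width; column 4 is lr.
Long rows with run_id=run023, param=lr: 48.88 + 99.08 = 147.96.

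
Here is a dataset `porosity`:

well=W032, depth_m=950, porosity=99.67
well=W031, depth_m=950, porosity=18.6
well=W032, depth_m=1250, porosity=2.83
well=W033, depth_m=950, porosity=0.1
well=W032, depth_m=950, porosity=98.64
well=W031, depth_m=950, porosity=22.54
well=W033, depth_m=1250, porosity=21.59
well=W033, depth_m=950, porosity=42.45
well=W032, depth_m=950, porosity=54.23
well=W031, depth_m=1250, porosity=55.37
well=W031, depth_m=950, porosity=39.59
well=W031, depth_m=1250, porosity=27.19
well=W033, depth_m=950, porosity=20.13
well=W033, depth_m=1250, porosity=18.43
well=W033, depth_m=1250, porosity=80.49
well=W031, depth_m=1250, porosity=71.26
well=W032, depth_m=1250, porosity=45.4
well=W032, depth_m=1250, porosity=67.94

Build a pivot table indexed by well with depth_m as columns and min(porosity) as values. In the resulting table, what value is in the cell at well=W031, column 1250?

27.19

Rows with well=W031 and depth_m=1250: porosity values are 55.37, 27.19, 71.26.
min(55.37, 27.19, 71.26) = 27.19.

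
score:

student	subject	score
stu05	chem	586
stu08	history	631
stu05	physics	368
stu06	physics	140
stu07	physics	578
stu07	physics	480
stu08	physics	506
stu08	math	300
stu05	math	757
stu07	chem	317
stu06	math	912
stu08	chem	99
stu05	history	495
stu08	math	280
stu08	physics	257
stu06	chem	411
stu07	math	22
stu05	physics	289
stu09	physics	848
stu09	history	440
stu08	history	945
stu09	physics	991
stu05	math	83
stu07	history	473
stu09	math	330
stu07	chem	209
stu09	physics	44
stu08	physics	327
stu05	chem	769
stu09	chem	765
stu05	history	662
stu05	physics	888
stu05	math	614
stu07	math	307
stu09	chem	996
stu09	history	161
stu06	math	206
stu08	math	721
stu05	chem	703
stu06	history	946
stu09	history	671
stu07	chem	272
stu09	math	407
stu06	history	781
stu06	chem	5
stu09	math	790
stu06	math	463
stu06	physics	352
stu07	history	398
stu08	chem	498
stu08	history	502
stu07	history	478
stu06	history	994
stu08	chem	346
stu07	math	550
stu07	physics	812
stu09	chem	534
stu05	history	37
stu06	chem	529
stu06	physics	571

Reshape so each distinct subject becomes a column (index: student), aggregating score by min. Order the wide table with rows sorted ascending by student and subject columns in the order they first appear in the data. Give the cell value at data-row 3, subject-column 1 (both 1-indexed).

209

With rows sorted ascending by student, row 3 is student=stu07. subject columns in first-appearance order: chem, history, physics, math; column 1 is chem.
Long rows with student=stu07, subject=chem: min(317, 209, 272) = 209.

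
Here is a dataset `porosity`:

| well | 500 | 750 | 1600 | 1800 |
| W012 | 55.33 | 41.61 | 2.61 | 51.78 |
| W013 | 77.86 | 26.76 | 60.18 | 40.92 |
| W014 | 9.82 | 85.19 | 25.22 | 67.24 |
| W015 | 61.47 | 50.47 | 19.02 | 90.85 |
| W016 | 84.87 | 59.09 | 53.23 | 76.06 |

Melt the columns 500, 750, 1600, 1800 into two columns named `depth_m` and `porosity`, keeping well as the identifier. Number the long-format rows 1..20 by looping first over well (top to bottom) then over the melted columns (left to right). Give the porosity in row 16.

90.85

20 rows total (5 × 4). Row 16: index ⌊(16-1)/4⌋ = 3 into well → W015; (16-1) mod 4 = 3 into the melted columns → 1800.
So row 16 is (W015, 1800, 90.85); porosity = 90.85.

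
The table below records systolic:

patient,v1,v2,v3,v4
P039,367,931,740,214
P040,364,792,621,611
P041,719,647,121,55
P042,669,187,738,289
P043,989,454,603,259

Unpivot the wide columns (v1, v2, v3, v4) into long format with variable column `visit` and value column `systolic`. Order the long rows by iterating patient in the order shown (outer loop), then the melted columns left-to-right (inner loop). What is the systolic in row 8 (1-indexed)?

20 rows total (5 × 4). Row 8: index ⌊(8-1)/4⌋ = 1 into patient → P040; (8-1) mod 4 = 3 into the melted columns → v4.
So row 8 is (P040, v4, 611); systolic = 611.

611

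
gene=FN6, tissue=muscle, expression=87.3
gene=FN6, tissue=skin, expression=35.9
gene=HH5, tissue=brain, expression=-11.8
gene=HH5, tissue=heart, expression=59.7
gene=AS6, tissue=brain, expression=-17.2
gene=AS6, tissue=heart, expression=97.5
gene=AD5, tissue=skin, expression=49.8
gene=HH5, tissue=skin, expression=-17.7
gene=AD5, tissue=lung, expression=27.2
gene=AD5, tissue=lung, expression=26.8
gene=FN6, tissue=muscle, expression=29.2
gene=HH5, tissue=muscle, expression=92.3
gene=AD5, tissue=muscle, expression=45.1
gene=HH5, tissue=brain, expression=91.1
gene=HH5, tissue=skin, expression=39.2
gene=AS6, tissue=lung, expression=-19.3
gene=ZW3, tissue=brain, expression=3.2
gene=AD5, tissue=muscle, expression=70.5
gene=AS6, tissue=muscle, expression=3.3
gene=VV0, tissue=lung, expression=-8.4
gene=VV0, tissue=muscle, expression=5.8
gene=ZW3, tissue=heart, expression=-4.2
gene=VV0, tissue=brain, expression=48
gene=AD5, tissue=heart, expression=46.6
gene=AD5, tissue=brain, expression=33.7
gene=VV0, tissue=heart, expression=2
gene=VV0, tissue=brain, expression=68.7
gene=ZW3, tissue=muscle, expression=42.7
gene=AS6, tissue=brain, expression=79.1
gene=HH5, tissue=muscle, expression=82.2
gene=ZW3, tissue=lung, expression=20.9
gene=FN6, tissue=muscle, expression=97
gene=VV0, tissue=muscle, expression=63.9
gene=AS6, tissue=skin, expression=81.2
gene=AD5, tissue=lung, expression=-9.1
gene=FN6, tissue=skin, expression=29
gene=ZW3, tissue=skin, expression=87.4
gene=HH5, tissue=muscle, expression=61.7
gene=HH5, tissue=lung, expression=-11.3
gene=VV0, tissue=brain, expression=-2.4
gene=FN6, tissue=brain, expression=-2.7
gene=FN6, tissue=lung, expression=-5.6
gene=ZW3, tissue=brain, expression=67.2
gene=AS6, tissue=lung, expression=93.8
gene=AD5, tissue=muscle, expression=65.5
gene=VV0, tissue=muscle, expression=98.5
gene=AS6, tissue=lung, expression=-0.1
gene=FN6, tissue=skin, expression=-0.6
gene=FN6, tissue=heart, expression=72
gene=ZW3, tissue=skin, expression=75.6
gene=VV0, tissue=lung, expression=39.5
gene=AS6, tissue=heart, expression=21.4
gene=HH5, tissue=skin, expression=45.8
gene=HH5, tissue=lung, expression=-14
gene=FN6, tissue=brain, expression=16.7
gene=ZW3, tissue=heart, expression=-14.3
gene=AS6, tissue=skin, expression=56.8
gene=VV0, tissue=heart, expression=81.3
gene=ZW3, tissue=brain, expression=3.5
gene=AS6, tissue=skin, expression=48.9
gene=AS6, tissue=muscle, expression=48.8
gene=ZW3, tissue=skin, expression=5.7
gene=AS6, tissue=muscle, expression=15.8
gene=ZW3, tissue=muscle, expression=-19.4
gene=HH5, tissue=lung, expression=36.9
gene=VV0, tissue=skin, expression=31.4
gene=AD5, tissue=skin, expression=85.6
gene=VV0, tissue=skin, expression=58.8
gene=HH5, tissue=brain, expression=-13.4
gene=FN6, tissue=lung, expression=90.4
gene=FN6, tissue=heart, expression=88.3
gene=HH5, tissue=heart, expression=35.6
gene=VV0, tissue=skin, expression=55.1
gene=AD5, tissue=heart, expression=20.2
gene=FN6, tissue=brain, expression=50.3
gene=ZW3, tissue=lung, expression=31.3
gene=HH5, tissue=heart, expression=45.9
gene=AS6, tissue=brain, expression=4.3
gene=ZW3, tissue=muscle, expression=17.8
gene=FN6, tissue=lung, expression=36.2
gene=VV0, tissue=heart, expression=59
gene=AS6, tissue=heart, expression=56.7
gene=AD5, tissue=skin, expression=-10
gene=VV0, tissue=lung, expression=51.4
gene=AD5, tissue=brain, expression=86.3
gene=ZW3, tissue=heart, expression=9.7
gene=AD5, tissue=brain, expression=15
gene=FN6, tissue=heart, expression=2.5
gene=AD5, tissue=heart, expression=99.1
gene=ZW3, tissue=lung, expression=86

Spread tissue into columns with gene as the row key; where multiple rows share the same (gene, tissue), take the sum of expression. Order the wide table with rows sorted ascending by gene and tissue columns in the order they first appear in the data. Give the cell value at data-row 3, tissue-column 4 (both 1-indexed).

With rows sorted ascending by gene, row 3 is gene=FN6. tissue columns in first-appearance order: muscle, skin, brain, heart, lung; column 4 is heart.
Long rows with gene=FN6, tissue=heart: 72 + 88.3 + 2.5 = 162.8.

162.8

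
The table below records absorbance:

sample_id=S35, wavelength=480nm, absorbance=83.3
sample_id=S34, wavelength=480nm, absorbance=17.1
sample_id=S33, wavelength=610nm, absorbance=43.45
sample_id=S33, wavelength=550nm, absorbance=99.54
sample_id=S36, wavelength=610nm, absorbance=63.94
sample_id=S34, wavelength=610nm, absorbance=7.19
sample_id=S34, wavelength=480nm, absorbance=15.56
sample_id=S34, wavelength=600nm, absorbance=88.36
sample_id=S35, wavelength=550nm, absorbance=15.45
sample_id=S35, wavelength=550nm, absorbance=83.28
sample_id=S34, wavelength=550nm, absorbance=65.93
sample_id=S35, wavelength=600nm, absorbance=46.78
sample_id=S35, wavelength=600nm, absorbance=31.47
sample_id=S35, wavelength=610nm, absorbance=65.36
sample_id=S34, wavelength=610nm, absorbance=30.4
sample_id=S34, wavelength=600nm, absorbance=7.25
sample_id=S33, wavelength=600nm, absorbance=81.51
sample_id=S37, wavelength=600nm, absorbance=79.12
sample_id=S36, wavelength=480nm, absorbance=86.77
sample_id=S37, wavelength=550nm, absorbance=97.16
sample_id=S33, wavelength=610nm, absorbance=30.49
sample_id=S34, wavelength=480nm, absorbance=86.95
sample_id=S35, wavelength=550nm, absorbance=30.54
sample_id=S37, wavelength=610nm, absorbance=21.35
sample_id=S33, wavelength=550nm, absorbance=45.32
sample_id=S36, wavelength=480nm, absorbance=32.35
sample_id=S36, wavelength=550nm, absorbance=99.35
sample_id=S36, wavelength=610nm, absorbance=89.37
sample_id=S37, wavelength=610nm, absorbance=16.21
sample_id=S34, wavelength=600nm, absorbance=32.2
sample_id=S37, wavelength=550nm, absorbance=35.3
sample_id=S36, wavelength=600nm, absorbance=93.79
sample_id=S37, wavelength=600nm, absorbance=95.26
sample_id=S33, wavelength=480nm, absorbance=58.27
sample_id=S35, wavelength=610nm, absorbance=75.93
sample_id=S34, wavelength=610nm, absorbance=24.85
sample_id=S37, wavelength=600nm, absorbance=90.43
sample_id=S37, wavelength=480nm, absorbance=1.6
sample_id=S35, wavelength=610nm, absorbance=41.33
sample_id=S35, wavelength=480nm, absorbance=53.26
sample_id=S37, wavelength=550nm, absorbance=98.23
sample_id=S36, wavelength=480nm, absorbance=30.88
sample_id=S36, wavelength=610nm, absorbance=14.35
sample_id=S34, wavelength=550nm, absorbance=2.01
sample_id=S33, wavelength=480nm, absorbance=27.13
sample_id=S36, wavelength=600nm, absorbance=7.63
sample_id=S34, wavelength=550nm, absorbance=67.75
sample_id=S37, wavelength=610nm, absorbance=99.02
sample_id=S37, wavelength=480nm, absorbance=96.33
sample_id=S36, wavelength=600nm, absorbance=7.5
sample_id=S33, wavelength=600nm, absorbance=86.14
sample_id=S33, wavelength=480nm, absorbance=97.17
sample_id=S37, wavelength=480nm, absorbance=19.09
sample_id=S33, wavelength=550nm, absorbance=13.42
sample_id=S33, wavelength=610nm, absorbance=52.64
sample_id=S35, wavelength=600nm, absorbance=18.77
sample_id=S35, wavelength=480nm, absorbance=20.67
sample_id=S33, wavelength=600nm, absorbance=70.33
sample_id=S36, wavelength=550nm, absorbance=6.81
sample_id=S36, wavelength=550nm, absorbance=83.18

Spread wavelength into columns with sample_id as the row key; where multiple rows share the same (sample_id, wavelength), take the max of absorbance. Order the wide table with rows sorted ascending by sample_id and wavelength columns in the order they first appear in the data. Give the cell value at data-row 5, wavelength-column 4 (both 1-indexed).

With rows sorted ascending by sample_id, row 5 is sample_id=S37. wavelength columns in first-appearance order: 480nm, 610nm, 550nm, 600nm; column 4 is 600nm.
Long rows with sample_id=S37, wavelength=600nm: max(79.12, 95.26, 90.43) = 95.26.

95.26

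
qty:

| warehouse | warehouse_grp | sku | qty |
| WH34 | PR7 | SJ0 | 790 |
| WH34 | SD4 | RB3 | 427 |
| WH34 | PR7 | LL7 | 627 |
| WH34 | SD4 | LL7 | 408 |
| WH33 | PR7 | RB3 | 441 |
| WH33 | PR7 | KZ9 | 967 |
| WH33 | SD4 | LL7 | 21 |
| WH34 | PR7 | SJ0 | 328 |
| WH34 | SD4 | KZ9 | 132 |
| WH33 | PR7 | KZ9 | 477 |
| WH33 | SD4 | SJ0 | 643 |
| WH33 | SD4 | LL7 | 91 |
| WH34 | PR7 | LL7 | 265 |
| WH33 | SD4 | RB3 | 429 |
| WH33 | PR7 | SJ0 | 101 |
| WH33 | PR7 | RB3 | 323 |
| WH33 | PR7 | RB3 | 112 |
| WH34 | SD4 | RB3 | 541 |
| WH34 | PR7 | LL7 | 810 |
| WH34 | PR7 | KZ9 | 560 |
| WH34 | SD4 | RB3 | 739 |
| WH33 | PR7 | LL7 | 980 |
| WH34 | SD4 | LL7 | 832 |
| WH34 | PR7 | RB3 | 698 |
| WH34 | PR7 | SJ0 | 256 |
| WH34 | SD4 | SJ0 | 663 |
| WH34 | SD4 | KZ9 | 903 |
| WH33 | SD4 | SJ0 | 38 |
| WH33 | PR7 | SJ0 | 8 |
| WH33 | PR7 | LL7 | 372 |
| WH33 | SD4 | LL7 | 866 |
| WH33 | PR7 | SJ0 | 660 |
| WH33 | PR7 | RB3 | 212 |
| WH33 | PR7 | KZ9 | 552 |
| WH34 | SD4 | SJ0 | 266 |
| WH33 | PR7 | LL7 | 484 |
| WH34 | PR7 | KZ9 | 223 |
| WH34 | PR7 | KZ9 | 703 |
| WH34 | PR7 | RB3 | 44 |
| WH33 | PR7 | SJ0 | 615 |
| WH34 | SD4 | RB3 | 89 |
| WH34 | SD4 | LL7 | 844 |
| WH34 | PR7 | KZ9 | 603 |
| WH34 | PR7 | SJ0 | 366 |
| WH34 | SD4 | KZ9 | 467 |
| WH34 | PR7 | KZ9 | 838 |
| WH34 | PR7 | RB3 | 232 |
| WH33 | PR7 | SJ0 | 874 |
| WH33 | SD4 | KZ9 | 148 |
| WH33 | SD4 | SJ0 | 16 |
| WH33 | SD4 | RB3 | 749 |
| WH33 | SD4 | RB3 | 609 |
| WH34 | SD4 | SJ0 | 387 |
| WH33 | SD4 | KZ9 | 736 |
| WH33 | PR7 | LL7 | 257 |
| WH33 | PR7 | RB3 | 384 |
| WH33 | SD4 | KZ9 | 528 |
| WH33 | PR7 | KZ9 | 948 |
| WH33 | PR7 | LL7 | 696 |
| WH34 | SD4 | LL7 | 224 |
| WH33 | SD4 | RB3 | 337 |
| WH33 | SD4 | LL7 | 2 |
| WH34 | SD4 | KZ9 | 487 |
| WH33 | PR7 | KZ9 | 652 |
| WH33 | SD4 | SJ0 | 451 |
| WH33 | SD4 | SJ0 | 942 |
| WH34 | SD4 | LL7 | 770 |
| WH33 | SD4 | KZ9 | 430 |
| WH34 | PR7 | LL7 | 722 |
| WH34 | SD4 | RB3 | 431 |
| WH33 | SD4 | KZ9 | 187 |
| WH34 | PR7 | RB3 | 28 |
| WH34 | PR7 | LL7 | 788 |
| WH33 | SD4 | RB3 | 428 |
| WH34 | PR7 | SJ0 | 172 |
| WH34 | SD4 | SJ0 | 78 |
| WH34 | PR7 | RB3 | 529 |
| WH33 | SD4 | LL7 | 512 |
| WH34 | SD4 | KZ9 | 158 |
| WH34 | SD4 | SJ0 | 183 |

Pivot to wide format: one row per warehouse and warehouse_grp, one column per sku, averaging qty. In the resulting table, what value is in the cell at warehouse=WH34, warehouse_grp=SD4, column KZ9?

Rows with warehouse=WH34, warehouse_grp=SD4 and sku=KZ9: qty values are 132, 903, 467, 487, 158.
(132 + 903 + 467 + 487 + 158) / 5 = 429.40.

429.40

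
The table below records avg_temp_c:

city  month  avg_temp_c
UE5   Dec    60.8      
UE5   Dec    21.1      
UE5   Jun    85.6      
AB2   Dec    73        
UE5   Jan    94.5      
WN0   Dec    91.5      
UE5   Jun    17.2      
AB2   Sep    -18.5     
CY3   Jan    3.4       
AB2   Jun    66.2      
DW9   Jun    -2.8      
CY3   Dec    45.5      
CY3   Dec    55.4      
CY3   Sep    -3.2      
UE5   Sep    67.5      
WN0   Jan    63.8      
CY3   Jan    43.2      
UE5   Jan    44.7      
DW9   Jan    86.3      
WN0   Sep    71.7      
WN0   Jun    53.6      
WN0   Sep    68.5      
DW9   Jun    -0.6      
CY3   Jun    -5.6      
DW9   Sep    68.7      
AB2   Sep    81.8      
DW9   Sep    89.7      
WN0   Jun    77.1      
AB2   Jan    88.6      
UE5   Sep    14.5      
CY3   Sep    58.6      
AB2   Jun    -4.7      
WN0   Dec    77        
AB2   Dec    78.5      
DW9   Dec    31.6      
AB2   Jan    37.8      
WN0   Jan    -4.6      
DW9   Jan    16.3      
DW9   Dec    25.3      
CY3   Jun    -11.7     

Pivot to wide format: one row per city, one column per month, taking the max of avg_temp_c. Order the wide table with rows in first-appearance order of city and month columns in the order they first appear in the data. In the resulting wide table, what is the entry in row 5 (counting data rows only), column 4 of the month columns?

With rows in first-appearance order of city, row 5 is city=DW9. month columns in first-appearance order: Dec, Jun, Jan, Sep; column 4 is Sep.
Long rows with city=DW9, month=Sep: max(68.7, 89.7) = 89.7.

89.7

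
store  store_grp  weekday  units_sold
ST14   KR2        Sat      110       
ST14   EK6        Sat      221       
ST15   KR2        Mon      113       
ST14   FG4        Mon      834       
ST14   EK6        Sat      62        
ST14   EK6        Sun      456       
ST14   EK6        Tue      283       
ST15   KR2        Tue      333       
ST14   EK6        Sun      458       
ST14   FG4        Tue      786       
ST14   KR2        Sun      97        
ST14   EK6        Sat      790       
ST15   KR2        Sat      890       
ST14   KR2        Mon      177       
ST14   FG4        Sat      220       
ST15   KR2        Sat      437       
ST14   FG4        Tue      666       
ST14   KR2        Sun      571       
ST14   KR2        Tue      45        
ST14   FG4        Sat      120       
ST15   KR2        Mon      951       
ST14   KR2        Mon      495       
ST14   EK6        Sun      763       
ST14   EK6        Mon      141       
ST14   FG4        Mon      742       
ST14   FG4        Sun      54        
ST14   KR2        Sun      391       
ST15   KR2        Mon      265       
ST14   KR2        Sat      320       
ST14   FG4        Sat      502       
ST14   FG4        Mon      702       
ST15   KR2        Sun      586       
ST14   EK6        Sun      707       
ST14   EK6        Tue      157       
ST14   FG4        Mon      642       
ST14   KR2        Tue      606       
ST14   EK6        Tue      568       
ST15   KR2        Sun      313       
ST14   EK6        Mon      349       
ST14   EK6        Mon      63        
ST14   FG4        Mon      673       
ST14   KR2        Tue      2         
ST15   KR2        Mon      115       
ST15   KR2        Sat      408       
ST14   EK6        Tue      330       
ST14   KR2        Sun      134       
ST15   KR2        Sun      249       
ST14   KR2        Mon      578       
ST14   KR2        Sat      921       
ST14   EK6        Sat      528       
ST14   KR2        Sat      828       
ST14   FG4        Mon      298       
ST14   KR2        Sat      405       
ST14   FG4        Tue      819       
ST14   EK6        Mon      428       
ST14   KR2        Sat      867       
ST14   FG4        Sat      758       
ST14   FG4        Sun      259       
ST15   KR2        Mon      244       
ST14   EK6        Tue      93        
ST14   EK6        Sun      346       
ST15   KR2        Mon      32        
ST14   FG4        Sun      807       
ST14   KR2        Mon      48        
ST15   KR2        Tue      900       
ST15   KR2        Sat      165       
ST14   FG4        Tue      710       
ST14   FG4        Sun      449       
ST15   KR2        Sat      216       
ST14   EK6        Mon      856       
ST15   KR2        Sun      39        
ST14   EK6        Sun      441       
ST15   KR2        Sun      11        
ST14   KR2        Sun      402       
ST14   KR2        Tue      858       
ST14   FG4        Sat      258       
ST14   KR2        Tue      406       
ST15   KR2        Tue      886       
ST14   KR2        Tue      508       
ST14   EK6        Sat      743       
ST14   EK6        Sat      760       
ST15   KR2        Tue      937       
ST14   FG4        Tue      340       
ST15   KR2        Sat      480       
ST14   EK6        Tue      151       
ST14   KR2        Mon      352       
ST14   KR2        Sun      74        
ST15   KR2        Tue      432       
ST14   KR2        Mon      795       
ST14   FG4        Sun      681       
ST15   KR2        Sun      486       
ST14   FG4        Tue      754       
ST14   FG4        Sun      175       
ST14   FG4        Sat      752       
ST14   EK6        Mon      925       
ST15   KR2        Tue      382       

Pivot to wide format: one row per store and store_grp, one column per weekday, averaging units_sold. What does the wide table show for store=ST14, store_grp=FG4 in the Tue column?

Rows with store=ST14, store_grp=FG4 and weekday=Tue: units_sold values are 786, 666, 819, 710, 340, 754.
(786 + 666 + 819 + 710 + 340 + 754) / 6 = 679.17.

679.17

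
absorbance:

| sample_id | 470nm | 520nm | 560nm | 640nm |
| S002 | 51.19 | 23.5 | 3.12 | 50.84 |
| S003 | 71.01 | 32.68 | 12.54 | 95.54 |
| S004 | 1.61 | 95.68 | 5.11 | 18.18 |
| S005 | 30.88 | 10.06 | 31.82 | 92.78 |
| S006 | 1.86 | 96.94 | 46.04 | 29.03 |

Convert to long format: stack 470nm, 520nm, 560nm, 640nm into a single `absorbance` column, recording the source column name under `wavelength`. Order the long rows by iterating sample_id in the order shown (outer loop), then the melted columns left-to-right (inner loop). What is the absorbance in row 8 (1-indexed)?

20 rows total (5 × 4). Row 8: index ⌊(8-1)/4⌋ = 1 into sample_id → S003; (8-1) mod 4 = 3 into the melted columns → 640nm.
So row 8 is (S003, 640nm, 95.54); absorbance = 95.54.

95.54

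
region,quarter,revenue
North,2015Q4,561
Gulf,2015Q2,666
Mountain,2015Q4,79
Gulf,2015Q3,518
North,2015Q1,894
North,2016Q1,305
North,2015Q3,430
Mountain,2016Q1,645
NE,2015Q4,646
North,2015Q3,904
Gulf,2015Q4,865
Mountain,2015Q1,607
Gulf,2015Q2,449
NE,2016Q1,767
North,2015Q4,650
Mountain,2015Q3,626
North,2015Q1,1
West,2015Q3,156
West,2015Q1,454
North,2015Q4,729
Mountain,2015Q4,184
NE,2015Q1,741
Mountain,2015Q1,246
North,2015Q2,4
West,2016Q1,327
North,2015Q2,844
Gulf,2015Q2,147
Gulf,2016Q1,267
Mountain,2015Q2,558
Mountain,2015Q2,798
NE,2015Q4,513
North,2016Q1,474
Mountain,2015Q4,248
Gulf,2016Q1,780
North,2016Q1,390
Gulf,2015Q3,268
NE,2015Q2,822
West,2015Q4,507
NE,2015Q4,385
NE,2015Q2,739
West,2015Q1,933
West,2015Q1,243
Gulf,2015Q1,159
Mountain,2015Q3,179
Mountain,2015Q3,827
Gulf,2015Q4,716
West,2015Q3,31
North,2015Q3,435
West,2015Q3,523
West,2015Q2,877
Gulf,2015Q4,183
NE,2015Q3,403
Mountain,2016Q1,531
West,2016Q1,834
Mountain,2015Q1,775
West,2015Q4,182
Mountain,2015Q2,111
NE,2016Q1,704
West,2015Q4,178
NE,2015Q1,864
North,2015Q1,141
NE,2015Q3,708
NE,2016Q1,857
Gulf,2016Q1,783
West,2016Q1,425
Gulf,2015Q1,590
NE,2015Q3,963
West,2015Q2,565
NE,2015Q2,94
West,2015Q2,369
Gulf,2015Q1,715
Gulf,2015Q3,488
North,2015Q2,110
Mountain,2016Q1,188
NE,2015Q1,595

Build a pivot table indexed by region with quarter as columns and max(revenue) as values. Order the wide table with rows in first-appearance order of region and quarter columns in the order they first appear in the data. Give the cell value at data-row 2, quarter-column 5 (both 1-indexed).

783

With rows in first-appearance order of region, row 2 is region=Gulf. quarter columns in first-appearance order: 2015Q4, 2015Q2, 2015Q3, 2015Q1, 2016Q1; column 5 is 2016Q1.
Long rows with region=Gulf, quarter=2016Q1: max(267, 780, 783) = 783.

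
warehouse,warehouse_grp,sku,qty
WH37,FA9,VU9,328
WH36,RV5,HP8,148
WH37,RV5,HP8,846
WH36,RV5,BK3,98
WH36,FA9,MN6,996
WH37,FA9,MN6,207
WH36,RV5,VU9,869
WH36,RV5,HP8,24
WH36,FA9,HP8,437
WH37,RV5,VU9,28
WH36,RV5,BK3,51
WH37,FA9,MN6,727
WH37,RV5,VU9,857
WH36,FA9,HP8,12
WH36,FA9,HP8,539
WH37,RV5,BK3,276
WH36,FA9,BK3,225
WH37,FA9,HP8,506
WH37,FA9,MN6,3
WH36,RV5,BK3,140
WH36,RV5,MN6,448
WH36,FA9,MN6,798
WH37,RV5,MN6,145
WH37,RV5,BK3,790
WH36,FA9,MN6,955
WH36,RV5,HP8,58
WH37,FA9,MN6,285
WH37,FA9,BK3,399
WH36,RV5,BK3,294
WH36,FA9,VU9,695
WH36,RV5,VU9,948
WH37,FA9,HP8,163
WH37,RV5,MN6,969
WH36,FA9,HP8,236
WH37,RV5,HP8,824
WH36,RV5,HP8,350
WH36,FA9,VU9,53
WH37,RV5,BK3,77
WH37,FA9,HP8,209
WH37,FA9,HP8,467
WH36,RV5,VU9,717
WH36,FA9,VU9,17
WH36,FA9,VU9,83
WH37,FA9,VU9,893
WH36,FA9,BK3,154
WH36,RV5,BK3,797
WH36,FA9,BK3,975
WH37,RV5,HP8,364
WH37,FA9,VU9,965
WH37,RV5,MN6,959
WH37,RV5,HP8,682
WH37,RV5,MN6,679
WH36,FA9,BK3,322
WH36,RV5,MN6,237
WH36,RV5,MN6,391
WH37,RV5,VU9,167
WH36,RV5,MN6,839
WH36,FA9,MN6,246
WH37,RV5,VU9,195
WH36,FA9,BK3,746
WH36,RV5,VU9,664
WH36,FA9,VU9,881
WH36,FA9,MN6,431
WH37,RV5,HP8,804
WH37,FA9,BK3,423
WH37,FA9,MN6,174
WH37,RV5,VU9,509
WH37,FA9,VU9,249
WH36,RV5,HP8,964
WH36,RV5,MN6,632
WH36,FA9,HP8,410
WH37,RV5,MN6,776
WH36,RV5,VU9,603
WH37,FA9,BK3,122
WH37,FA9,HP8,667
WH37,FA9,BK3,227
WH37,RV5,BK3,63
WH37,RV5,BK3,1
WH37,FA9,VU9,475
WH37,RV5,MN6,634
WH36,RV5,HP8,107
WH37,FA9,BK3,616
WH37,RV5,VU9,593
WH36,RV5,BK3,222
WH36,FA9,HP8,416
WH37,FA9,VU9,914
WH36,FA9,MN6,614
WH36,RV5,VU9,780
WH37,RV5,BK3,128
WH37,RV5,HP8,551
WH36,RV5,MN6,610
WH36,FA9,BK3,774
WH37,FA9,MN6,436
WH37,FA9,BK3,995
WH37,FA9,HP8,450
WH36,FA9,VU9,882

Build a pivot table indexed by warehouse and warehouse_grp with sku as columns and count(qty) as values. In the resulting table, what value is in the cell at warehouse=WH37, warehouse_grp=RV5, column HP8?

Rows with warehouse=WH37, warehouse_grp=RV5 and sku=HP8: qty values are 846, 824, 364, 682, 804, 551.
6 rows match — count = 6.

6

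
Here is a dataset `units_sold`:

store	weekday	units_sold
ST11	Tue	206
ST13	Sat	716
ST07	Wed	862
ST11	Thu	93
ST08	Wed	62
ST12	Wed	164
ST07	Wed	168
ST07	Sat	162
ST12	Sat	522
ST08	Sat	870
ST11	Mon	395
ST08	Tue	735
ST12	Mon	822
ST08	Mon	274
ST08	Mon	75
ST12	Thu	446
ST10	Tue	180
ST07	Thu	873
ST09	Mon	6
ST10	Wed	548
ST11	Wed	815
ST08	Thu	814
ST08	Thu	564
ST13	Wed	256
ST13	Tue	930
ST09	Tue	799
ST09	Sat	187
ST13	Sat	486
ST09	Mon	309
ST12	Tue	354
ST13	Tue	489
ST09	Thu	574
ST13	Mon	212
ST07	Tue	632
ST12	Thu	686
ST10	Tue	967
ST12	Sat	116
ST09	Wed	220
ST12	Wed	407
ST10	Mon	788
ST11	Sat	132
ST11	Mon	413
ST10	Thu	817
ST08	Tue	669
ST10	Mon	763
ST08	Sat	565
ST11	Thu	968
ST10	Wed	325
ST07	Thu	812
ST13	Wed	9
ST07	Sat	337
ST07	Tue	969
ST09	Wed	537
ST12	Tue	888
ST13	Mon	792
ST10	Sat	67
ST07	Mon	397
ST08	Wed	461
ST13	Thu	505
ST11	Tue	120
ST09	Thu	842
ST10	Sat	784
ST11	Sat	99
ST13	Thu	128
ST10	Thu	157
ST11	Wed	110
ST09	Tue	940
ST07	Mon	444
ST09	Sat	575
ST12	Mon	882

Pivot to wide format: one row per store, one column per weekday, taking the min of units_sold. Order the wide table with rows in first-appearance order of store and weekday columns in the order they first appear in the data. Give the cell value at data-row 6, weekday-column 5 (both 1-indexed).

763

With rows in first-appearance order of store, row 6 is store=ST10. weekday columns in first-appearance order: Tue, Sat, Wed, Thu, Mon; column 5 is Mon.
Long rows with store=ST10, weekday=Mon: min(788, 763) = 763.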